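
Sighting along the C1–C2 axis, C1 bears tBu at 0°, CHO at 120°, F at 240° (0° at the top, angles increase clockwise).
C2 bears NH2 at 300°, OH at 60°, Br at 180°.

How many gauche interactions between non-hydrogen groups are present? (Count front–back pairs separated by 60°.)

Non-H gauche pairs: tBu(0°)/NH2(300°); tBu(0°)/OH(60°); CHO(120°)/OH(60°); CHO(120°)/Br(180°); F(240°)/NH2(300°); F(240°)/Br(180°) — 6 interactions.

6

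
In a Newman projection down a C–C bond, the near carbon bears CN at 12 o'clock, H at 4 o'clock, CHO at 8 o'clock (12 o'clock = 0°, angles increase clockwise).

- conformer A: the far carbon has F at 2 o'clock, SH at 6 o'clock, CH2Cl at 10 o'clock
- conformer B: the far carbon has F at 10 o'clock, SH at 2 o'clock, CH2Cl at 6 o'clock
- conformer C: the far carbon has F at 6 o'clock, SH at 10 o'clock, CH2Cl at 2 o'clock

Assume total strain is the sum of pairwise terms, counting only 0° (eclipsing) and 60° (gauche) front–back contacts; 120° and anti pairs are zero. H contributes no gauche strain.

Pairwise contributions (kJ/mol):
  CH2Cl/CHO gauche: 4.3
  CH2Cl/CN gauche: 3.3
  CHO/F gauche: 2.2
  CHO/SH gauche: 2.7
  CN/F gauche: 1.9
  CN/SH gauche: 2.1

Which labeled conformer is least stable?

A (staggered): CN(0°)/F(60°) gauche 1.9; CN(0°)/CH2Cl(300°) gauche 3.3; CHO(240°)/SH(180°) gauche 2.7; CHO(240°)/CH2Cl(300°) gauche 4.3 → 12.2 kJ/mol.
B (staggered): CN(0°)/F(300°) gauche 1.9; CN(0°)/SH(60°) gauche 2.1; CHO(240°)/F(300°) gauche 2.2; CHO(240°)/CH2Cl(180°) gauche 4.3 → 10.5 kJ/mol.
C (staggered): CN(0°)/SH(300°) gauche 2.1; CN(0°)/CH2Cl(60°) gauche 3.3; CHO(240°)/F(180°) gauche 2.2; CHO(240°)/SH(300°) gauche 2.7 → 10.3 kJ/mol.
A has the highest total (12.2 kJ/mol).

A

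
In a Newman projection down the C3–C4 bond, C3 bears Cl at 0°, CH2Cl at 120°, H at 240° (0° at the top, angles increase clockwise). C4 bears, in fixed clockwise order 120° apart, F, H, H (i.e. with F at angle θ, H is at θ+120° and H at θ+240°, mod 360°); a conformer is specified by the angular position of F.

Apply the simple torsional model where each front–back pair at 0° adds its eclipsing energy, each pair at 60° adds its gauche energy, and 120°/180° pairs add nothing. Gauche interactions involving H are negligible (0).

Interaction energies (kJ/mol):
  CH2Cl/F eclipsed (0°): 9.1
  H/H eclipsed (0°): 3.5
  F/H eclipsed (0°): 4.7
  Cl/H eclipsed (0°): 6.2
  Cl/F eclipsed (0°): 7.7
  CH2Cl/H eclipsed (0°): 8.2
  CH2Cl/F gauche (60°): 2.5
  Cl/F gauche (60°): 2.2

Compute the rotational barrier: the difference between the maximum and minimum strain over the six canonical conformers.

F at 0° (eclipsed): Cl(0°)/F(0°) eclipsed 7.7; CH2Cl(120°)/H(120°) eclipsed 8.2; H(240°)/H(240°) eclipsed 3.5 → 19.4 kJ/mol.
F at 60° (staggered): Cl(0°)/F(60°) gauche 2.2; CH2Cl(120°)/F(60°) gauche 2.5 → 4.7 kJ/mol.
F at 120° (eclipsed): Cl(0°)/H(0°) eclipsed 6.2; CH2Cl(120°)/F(120°) eclipsed 9.1; H(240°)/H(240°) eclipsed 3.5 → 18.8 kJ/mol.
F at 180° (staggered): CH2Cl(120°)/F(180°) gauche 2.5 → 2.5 kJ/mol.
F at 240° (eclipsed): Cl(0°)/H(0°) eclipsed 6.2; CH2Cl(120°)/H(120°) eclipsed 8.2; H(240°)/F(240°) eclipsed 4.7 → 19.1 kJ/mol.
F at 300° (staggered): Cl(0°)/F(300°) gauche 2.2 → 2.2 kJ/mol.
Max at 0° (19.4 kJ/mol), min at 300° (2.2 kJ/mol); barrier = 17.2 kJ/mol.

17.2 kJ/mol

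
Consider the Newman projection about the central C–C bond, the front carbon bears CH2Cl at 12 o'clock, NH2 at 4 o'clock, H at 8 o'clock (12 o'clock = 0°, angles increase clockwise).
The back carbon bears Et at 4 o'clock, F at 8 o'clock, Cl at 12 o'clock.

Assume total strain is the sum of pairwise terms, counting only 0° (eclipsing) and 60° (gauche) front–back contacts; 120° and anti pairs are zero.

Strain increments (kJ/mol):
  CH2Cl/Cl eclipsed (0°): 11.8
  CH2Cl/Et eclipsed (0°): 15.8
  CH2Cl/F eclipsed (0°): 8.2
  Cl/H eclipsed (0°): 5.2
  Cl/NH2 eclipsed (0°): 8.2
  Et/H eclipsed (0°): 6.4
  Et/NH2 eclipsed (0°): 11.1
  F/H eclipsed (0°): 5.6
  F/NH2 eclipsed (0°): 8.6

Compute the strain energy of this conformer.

28.5 kJ/mol

This conformer (eclipsed): CH2Cl–Cl eclipsed, NH2–Et eclipsed, H–F eclipsed; 11.8 + 11.1 + 5.6 = 28.5 kJ/mol.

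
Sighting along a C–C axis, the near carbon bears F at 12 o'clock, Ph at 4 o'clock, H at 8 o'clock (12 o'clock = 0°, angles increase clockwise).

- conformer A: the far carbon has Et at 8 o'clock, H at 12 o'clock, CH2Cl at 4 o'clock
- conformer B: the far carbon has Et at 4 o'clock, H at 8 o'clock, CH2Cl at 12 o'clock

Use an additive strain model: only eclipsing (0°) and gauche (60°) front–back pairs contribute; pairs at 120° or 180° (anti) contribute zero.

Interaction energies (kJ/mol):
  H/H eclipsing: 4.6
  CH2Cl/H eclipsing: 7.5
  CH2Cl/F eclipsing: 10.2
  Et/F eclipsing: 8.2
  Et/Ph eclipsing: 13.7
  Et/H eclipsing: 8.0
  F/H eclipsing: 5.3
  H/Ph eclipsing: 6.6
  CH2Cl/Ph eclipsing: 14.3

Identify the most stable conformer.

A

A (eclipsed): F–H eclipsed, Ph–CH2Cl eclipsed, H–Et eclipsed; 5.3 + 14.3 + 8.0 = 27.6 kJ/mol.
B (eclipsed): F–CH2Cl eclipsed, Ph–Et eclipsed, H–H eclipsed; 10.2 + 13.7 + 4.6 = 28.5 kJ/mol.
A has the lowest total (27.6 kJ/mol).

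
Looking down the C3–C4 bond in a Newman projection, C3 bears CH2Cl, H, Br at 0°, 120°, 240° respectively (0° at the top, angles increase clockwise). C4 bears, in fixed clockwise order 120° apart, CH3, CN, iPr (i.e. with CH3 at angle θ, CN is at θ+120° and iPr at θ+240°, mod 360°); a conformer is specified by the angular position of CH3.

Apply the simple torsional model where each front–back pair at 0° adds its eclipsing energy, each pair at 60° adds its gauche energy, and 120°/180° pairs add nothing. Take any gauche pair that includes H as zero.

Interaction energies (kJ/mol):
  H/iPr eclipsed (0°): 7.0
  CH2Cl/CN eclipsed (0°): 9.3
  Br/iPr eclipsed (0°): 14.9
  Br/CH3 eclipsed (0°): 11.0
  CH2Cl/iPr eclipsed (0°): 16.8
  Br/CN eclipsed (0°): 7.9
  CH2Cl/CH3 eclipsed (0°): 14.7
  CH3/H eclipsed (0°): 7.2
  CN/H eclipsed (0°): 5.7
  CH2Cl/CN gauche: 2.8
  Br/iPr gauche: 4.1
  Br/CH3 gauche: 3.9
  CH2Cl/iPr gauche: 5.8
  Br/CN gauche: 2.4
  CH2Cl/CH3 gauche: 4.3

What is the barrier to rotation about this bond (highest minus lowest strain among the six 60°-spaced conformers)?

CH3 at 0° (eclipsed): CH2Cl–CH3 eclipsed, H–CN eclipsed, Br–iPr eclipsed; 14.7 + 5.7 + 14.9 = 35.3 kJ/mol.
CH3 at 60° (staggered): CH2Cl–CH3 gauche, CH2Cl–iPr gauche, Br–CN gauche, Br–iPr gauche; 4.3 + 5.8 + 2.4 + 4.1 = 16.6 kJ/mol.
CH3 at 120° (eclipsed): CH2Cl–iPr eclipsed, H–CH3 eclipsed, Br–CN eclipsed; 16.8 + 7.2 + 7.9 = 31.9 kJ/mol.
CH3 at 180° (staggered): CH2Cl–CN gauche, CH2Cl–iPr gauche, Br–CH3 gauche, Br–CN gauche; 2.8 + 5.8 + 3.9 + 2.4 = 14.9 kJ/mol.
CH3 at 240° (eclipsed): CH2Cl–CN eclipsed, H–iPr eclipsed, Br–CH3 eclipsed; 9.3 + 7.0 + 11.0 = 27.3 kJ/mol.
CH3 at 300° (staggered): CH2Cl–CH3 gauche, CH2Cl–CN gauche, Br–CH3 gauche, Br–iPr gauche; 4.3 + 2.8 + 3.9 + 4.1 = 15.1 kJ/mol.
Max at 0° (35.3 kJ/mol), min at 180° (14.9 kJ/mol); barrier = 20.4 kJ/mol.

20.4 kJ/mol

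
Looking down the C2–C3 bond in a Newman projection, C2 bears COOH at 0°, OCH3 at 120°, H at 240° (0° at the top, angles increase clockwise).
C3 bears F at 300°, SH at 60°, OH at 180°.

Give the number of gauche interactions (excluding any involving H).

Non-H gauche pairs: COOH(0°)/F(300°); COOH(0°)/SH(60°); OCH3(120°)/SH(60°); OCH3(120°)/OH(180°) — 4 interactions.

4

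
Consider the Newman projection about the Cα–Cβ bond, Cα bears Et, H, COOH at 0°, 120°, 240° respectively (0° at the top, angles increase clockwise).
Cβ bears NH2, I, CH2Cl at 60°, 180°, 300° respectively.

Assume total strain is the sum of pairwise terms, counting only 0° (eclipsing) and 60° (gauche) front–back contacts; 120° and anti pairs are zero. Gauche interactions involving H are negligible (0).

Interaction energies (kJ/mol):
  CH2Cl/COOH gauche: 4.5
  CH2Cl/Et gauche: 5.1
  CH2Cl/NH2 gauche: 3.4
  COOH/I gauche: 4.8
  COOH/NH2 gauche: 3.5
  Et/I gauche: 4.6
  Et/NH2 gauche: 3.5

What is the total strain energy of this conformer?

17.9 kJ/mol

This conformer (staggered): Et–NH2 gauche, Et–CH2Cl gauche, COOH–I gauche, COOH–CH2Cl gauche; 3.5 + 5.1 + 4.8 + 4.5 = 17.9 kJ/mol.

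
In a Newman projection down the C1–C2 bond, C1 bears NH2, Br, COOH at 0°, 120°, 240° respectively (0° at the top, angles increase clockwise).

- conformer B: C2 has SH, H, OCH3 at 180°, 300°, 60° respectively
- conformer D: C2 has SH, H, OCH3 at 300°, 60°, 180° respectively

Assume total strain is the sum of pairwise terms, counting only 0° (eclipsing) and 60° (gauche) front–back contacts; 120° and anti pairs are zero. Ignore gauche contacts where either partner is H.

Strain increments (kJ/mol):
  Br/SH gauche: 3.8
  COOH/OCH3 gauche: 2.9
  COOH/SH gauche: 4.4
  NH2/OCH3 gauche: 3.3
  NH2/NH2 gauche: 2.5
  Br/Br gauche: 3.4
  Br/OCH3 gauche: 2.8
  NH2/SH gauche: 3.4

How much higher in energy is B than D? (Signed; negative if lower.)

+0.8 kJ/mol

B (staggered): NH2(0°)/OCH3(60°) gauche 3.3; Br(120°)/SH(180°) gauche 3.8; Br(120°)/OCH3(60°) gauche 2.8; COOH(240°)/SH(180°) gauche 4.4 → 14.3 kJ/mol.
D (staggered): NH2(0°)/SH(300°) gauche 3.4; Br(120°)/OCH3(180°) gauche 2.8; COOH(240°)/SH(300°) gauche 4.4; COOH(240°)/OCH3(180°) gauche 2.9 → 13.5 kJ/mol.
E(B) − E(D) = 14.3 − 13.5 = +0.8 kJ/mol.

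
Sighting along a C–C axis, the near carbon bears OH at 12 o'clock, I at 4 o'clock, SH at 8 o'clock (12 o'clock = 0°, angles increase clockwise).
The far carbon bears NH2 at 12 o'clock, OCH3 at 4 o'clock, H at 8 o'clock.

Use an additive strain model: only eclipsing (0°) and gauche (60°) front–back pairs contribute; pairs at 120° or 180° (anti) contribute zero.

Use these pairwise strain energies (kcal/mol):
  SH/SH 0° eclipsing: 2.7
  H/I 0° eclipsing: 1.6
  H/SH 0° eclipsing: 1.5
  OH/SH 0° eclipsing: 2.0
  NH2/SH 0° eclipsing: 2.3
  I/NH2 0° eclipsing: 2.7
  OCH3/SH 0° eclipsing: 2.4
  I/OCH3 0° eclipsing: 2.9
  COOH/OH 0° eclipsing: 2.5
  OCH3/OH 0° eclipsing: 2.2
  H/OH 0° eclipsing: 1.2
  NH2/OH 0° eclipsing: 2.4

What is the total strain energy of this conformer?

This conformer (eclipsed): OH(0°)/NH2(0°) eclipsed 2.4; I(120°)/OCH3(120°) eclipsed 2.9; SH(240°)/H(240°) eclipsed 1.5 → 6.8 kcal/mol.

6.8 kcal/mol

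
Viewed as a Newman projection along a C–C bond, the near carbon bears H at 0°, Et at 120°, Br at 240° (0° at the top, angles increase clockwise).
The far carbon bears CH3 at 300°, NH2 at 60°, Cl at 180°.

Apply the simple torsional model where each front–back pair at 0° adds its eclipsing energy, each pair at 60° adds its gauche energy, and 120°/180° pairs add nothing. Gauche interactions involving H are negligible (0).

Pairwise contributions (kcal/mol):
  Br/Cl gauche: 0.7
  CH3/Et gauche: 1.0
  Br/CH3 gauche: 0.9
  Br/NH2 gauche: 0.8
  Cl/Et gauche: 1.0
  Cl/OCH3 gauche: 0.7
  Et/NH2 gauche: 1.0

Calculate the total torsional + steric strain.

This conformer (staggered): Et–NH2 gauche, Et–Cl gauche, Br–CH3 gauche, Br–Cl gauche; 1.0 + 1.0 + 0.9 + 0.7 = 3.6 kcal/mol.

3.6 kcal/mol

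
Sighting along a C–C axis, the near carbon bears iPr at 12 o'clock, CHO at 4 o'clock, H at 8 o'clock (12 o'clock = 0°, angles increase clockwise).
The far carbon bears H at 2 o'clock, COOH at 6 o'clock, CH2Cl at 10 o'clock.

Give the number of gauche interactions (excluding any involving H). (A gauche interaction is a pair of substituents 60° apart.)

Non-H gauche pairs: iPr(0°)/CH2Cl(300°); CHO(120°)/COOH(180°) — 2 interactions.

2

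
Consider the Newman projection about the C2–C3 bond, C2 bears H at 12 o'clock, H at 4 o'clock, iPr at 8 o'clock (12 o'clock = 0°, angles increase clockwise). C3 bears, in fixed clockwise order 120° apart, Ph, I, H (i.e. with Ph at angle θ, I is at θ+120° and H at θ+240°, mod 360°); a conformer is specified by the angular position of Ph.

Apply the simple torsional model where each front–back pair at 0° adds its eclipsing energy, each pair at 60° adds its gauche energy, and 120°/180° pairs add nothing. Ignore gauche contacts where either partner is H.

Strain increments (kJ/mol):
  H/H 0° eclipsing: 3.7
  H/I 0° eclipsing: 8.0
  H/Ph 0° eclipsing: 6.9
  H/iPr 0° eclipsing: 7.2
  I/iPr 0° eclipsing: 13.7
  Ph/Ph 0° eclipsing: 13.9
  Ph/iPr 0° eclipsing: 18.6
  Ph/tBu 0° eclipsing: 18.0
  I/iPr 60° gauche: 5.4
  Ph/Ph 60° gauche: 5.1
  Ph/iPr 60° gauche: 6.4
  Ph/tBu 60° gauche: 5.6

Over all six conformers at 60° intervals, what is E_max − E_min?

Ph at 0° (eclipsed): H–Ph eclipsed, H–I eclipsed, iPr–H eclipsed; 6.9 + 8.0 + 7.2 = 22.1 kJ/mol.
Ph at 60° (staggered): iPr–I gauche; 5.4 = 5.4 kJ/mol.
Ph at 120° (eclipsed): H–H eclipsed, H–Ph eclipsed, iPr–I eclipsed; 3.7 + 6.9 + 13.7 = 24.3 kJ/mol.
Ph at 180° (staggered): iPr–Ph gauche, iPr–I gauche; 6.4 + 5.4 = 11.8 kJ/mol.
Ph at 240° (eclipsed): H–I eclipsed, H–H eclipsed, iPr–Ph eclipsed; 8.0 + 3.7 + 18.6 = 30.3 kJ/mol.
Ph at 300° (staggered): iPr–Ph gauche; 6.4 = 6.4 kJ/mol.
Max at 240° (30.3 kJ/mol), min at 60° (5.4 kJ/mol); barrier = 24.9 kJ/mol.

24.9 kJ/mol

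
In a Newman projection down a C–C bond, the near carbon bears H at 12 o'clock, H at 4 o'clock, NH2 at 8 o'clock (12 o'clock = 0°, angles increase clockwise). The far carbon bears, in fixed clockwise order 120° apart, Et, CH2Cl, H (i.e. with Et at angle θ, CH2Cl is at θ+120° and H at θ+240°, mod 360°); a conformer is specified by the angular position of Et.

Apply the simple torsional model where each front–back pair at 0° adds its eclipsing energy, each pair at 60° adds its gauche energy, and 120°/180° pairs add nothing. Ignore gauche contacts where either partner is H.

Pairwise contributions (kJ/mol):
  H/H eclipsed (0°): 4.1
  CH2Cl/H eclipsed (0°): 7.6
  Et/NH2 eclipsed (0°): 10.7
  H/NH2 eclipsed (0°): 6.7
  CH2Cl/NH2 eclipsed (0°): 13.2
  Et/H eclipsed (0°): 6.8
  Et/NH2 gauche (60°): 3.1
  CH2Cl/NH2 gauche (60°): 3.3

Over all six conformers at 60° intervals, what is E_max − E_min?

Et at 0° (eclipsed): H–Et eclipsed, H–CH2Cl eclipsed, NH2–H eclipsed; 6.8 + 7.6 + 6.7 = 21.1 kJ/mol.
Et at 60° (staggered): NH2–CH2Cl gauche; 3.3 = 3.3 kJ/mol.
Et at 120° (eclipsed): H–H eclipsed, H–Et eclipsed, NH2–CH2Cl eclipsed; 4.1 + 6.8 + 13.2 = 24.1 kJ/mol.
Et at 180° (staggered): NH2–Et gauche, NH2–CH2Cl gauche; 3.1 + 3.3 = 6.4 kJ/mol.
Et at 240° (eclipsed): H–CH2Cl eclipsed, H–H eclipsed, NH2–Et eclipsed; 7.6 + 4.1 + 10.7 = 22.4 kJ/mol.
Et at 300° (staggered): NH2–Et gauche; 3.1 = 3.1 kJ/mol.
Max at 120° (24.1 kJ/mol), min at 300° (3.1 kJ/mol); barrier = 21.0 kJ/mol.

21.0 kJ/mol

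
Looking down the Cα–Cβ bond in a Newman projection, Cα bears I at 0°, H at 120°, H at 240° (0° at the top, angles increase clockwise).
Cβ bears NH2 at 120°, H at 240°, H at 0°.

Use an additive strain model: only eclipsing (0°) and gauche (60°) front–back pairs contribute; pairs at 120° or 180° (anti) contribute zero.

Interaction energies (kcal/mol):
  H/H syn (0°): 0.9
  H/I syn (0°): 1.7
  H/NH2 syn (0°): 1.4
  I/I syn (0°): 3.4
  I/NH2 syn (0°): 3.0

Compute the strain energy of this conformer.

This conformer is eclipsed. I at 0° is eclipsed with H at 0° (1.7); H at 120° is eclipsed with NH2 at 120° (1.4); H at 240° is eclipsed with H at 240° (0.9). Total 4.0 kcal/mol.

4.0 kcal/mol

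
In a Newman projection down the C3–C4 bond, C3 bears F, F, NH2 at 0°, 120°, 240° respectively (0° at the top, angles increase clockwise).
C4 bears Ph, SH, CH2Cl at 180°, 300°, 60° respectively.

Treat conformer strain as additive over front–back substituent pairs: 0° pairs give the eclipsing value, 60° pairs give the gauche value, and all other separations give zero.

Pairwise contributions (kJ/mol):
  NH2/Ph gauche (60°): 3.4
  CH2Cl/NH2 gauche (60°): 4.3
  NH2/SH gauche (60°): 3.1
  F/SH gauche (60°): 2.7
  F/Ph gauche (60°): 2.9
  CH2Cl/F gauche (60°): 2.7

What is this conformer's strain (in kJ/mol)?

17.5 kJ/mol

This conformer (staggered): F(0°)/SH(300°) gauche 2.7; F(0°)/CH2Cl(60°) gauche 2.7; F(120°)/Ph(180°) gauche 2.9; F(120°)/CH2Cl(60°) gauche 2.7; NH2(240°)/Ph(180°) gauche 3.4; NH2(240°)/SH(300°) gauche 3.1 → 17.5 kJ/mol.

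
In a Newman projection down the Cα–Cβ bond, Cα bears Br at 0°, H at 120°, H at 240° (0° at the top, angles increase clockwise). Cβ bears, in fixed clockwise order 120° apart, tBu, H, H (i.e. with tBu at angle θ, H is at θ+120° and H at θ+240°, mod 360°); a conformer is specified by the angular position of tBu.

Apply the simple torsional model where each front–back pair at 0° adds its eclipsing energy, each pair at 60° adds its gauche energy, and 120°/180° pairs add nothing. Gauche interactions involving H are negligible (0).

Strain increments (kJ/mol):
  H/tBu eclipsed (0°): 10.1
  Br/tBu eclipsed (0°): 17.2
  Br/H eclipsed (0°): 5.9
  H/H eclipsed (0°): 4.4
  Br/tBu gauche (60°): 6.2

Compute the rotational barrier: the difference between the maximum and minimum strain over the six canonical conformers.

26.0 kJ/mol

tBu at 0° (eclipsed): Br–tBu eclipsed, H–H eclipsed, H–H eclipsed; 17.2 + 4.4 + 4.4 = 26.0 kJ/mol.
tBu at 60° (staggered): Br–tBu gauche; 6.2 = 6.2 kJ/mol.
tBu at 120° (eclipsed): Br–H eclipsed, H–tBu eclipsed, H–H eclipsed; 5.9 + 10.1 + 4.4 = 20.4 kJ/mol.
tBu at 180° (staggered): no non-H gauche contacts → 0.0 kJ/mol.
tBu at 240° (eclipsed): Br–H eclipsed, H–H eclipsed, H–tBu eclipsed; 5.9 + 4.4 + 10.1 = 20.4 kJ/mol.
tBu at 300° (staggered): Br–tBu gauche; 6.2 = 6.2 kJ/mol.
Max at 0° (26.0 kJ/mol), min at 180° (0.0 kJ/mol); barrier = 26.0 kJ/mol.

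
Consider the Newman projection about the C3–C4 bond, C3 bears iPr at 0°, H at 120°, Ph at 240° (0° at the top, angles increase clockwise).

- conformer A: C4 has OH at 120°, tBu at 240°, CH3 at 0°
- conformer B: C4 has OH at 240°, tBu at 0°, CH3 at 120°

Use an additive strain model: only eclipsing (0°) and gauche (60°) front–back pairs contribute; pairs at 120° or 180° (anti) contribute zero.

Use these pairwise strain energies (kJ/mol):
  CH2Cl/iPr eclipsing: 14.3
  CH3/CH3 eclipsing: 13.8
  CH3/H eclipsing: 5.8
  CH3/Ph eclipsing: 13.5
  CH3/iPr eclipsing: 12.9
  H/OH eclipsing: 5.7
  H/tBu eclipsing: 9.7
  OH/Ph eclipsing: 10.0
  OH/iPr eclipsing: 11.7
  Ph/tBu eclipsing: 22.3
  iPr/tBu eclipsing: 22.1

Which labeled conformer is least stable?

A

A (eclipsed): iPr–CH3 eclipsed, H–OH eclipsed, Ph–tBu eclipsed; 12.9 + 5.7 + 22.3 = 40.9 kJ/mol.
B (eclipsed): iPr–tBu eclipsed, H–CH3 eclipsed, Ph–OH eclipsed; 22.1 + 5.8 + 10.0 = 37.9 kJ/mol.
A has the highest total (40.9 kJ/mol).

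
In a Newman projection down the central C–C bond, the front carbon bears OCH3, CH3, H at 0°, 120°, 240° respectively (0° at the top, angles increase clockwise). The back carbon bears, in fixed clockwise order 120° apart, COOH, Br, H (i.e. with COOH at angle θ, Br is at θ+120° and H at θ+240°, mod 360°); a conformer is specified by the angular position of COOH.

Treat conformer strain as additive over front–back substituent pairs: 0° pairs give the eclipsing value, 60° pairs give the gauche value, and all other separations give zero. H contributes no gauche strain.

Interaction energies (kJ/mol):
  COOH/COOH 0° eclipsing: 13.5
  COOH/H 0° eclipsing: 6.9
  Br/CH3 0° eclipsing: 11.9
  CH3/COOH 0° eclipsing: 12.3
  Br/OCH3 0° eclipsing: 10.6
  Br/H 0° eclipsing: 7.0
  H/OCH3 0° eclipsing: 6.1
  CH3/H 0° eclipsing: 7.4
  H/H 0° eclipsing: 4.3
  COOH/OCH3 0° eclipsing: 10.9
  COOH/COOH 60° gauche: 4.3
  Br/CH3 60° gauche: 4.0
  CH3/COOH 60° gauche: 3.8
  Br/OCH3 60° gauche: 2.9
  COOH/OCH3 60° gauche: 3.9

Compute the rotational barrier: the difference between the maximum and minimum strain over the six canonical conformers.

20.4 kJ/mol

COOH at 0° (eclipsed): OCH3(0°)/COOH(0°) eclipsed 10.9; CH3(120°)/Br(120°) eclipsed 11.9; H(240°)/H(240°) eclipsed 4.3 → 27.1 kJ/mol.
COOH at 60° (staggered): OCH3(0°)/COOH(60°) gauche 3.9; CH3(120°)/COOH(60°) gauche 3.8; CH3(120°)/Br(180°) gauche 4.0 → 11.7 kJ/mol.
COOH at 120° (eclipsed): OCH3(0°)/H(0°) eclipsed 6.1; CH3(120°)/COOH(120°) eclipsed 12.3; H(240°)/Br(240°) eclipsed 7.0 → 25.4 kJ/mol.
COOH at 180° (staggered): OCH3(0°)/Br(300°) gauche 2.9; CH3(120°)/COOH(180°) gauche 3.8 → 6.7 kJ/mol.
COOH at 240° (eclipsed): OCH3(0°)/Br(0°) eclipsed 10.6; CH3(120°)/H(120°) eclipsed 7.4; H(240°)/COOH(240°) eclipsed 6.9 → 24.9 kJ/mol.
COOH at 300° (staggered): OCH3(0°)/COOH(300°) gauche 3.9; OCH3(0°)/Br(60°) gauche 2.9; CH3(120°)/Br(60°) gauche 4.0 → 10.8 kJ/mol.
Max at 0° (27.1 kJ/mol), min at 180° (6.7 kJ/mol); barrier = 20.4 kJ/mol.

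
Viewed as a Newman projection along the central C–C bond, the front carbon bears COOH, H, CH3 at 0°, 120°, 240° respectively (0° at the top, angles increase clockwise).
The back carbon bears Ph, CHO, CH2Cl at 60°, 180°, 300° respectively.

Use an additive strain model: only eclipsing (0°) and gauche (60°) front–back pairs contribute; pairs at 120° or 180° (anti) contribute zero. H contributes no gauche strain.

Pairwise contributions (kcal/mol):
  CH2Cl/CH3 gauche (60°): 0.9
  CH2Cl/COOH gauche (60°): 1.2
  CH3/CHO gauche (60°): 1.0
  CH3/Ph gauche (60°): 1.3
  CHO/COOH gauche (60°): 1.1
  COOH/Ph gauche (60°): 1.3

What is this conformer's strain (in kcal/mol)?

This conformer (staggered): COOH(0°)/Ph(60°) gauche 1.3; COOH(0°)/CH2Cl(300°) gauche 1.2; CH3(240°)/CHO(180°) gauche 1.0; CH3(240°)/CH2Cl(300°) gauche 0.9 → 4.4 kcal/mol.

4.4 kcal/mol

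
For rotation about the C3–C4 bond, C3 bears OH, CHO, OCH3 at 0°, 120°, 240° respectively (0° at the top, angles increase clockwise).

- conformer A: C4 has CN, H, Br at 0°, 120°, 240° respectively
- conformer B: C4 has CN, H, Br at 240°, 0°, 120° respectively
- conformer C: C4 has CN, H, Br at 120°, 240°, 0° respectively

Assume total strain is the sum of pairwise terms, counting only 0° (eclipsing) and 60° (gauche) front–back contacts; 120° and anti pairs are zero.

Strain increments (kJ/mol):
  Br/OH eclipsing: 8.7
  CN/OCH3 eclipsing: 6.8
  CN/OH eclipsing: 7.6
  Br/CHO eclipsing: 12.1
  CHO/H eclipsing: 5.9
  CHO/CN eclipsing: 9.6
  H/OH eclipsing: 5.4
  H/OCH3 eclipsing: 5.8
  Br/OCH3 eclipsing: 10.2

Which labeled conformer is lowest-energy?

A is eclipsed. OH at 0° is eclipsed with CN at 0° (7.6); CHO at 120° is eclipsed with H at 120° (5.9); OCH3 at 240° is eclipsed with Br at 240° (10.2). Total 23.7 kJ/mol.
B is eclipsed. OH at 0° is eclipsed with H at 0° (5.4); CHO at 120° is eclipsed with Br at 120° (12.1); OCH3 at 240° is eclipsed with CN at 240° (6.8). Total 24.3 kJ/mol.
C is eclipsed. OH at 0° is eclipsed with Br at 0° (8.7); CHO at 120° is eclipsed with CN at 120° (9.6); OCH3 at 240° is eclipsed with H at 240° (5.8). Total 24.1 kJ/mol.
A has the lowest total (23.7 kJ/mol).

A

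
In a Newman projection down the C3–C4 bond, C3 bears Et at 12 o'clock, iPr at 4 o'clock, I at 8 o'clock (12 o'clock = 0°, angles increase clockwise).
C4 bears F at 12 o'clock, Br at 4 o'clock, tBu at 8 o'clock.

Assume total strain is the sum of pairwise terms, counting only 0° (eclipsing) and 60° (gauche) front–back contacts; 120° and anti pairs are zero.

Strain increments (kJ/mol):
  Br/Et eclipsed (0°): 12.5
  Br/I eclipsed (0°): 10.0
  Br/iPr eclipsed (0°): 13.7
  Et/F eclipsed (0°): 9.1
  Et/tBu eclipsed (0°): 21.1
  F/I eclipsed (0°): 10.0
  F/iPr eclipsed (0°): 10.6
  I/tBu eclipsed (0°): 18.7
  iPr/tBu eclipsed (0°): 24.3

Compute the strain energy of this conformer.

This conformer (eclipsed): Et–F eclipsed, iPr–Br eclipsed, I–tBu eclipsed; 9.1 + 13.7 + 18.7 = 41.5 kJ/mol.

41.5 kJ/mol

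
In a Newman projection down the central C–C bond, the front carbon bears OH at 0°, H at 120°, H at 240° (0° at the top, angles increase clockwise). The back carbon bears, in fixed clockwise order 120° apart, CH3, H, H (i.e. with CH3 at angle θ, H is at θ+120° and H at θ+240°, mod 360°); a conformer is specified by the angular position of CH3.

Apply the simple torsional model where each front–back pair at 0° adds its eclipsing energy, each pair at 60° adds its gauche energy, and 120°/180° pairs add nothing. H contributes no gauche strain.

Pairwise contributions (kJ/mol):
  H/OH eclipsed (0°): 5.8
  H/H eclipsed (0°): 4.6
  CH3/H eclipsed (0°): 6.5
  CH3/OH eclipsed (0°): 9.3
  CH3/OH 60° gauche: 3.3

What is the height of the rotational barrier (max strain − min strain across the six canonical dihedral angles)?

CH3 at 0° is eclipsed. OH at 0° is eclipsed with CH3 at 0° (9.3); H at 120° is eclipsed with H at 120° (4.6); H at 240° is eclipsed with H at 240° (4.6). Total 18.5 kJ/mol.
CH3 at 60° is staggered. OH at 0° is gauche with CH3 at 60° (3.3). Total 3.3 kJ/mol.
CH3 at 120° is eclipsed. OH at 0° is eclipsed with H at 0° (5.8); H at 120° is eclipsed with CH3 at 120° (6.5); H at 240° is eclipsed with H at 240° (4.6). Total 16.9 kJ/mol.
CH3 at 180° (staggered): no non-H gauche contacts → 0.0 kJ/mol.
CH3 at 240° is eclipsed. OH at 0° is eclipsed with H at 0° (5.8); H at 120° is eclipsed with H at 120° (4.6); H at 240° is eclipsed with CH3 at 240° (6.5). Total 16.9 kJ/mol.
CH3 at 300° is staggered. OH at 0° is gauche with CH3 at 300° (3.3). Total 3.3 kJ/mol.
Max at 0° (18.5 kJ/mol), min at 180° (0.0 kJ/mol); barrier = 18.5 kJ/mol.

18.5 kJ/mol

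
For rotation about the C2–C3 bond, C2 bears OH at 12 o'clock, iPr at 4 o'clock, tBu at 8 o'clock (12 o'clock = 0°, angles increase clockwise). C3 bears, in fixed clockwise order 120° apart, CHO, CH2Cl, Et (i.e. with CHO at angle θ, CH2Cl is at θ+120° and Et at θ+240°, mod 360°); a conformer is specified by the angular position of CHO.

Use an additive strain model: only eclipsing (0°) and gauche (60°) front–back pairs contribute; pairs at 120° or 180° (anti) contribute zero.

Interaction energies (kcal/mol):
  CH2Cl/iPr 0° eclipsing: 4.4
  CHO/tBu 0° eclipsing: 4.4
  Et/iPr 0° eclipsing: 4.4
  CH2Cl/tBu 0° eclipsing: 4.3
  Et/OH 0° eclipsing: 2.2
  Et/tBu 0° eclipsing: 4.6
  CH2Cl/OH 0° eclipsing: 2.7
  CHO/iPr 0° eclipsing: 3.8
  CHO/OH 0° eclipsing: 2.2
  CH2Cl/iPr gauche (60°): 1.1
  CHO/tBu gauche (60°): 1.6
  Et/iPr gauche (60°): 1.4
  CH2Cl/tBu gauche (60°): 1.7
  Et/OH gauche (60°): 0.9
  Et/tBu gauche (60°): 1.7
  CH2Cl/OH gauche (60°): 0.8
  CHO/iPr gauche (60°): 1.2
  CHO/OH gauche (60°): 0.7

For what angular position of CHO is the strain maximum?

240°

CHO at 0° (eclipsed): OH(0°)/CHO(0°) eclipsed 2.2; iPr(120°)/CH2Cl(120°) eclipsed 4.4; tBu(240°)/Et(240°) eclipsed 4.6 → 11.2 kcal/mol.
CHO at 60° (staggered): OH(0°)/CHO(60°) gauche 0.7; OH(0°)/Et(300°) gauche 0.9; iPr(120°)/CHO(60°) gauche 1.2; iPr(120°)/CH2Cl(180°) gauche 1.1; tBu(240°)/CH2Cl(180°) gauche 1.7; tBu(240°)/Et(300°) gauche 1.7 → 7.3 kcal/mol.
CHO at 120° (eclipsed): OH(0°)/Et(0°) eclipsed 2.2; iPr(120°)/CHO(120°) eclipsed 3.8; tBu(240°)/CH2Cl(240°) eclipsed 4.3 → 10.3 kcal/mol.
CHO at 180° (staggered): OH(0°)/CH2Cl(300°) gauche 0.8; OH(0°)/Et(60°) gauche 0.9; iPr(120°)/CHO(180°) gauche 1.2; iPr(120°)/Et(60°) gauche 1.4; tBu(240°)/CHO(180°) gauche 1.6; tBu(240°)/CH2Cl(300°) gauche 1.7 → 7.6 kcal/mol.
CHO at 240° (eclipsed): OH(0°)/CH2Cl(0°) eclipsed 2.7; iPr(120°)/Et(120°) eclipsed 4.4; tBu(240°)/CHO(240°) eclipsed 4.4 → 11.5 kcal/mol.
CHO at 300° (staggered): OH(0°)/CHO(300°) gauche 0.7; OH(0°)/CH2Cl(60°) gauche 0.8; iPr(120°)/CH2Cl(60°) gauche 1.1; iPr(120°)/Et(180°) gauche 1.4; tBu(240°)/CHO(300°) gauche 1.6; tBu(240°)/Et(180°) gauche 1.7 → 7.3 kcal/mol.
The maximum (11.5 kcal/mol) occurs with CHO at 240°.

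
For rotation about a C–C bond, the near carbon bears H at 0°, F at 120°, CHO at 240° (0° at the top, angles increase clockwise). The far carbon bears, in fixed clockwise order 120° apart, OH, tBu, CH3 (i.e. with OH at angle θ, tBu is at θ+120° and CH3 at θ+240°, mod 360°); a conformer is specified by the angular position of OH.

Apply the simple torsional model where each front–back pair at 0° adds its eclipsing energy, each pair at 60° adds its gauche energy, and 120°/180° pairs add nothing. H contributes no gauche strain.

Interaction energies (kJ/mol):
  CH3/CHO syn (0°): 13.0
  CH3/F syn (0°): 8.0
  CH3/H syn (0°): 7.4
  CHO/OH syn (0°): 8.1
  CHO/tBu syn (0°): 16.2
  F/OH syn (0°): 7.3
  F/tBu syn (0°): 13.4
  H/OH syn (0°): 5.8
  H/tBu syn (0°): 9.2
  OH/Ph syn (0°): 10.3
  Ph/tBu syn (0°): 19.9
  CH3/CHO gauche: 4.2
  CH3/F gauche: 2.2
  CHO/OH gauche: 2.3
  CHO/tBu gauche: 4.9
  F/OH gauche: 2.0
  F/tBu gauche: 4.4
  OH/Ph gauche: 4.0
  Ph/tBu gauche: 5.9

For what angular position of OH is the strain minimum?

OH at 0° (eclipsed): H–OH eclipsed, F–tBu eclipsed, CHO–CH3 eclipsed; 5.8 + 13.4 + 13.0 = 32.2 kJ/mol.
OH at 60° (staggered): F–OH gauche, F–tBu gauche, CHO–tBu gauche, CHO–CH3 gauche; 2.0 + 4.4 + 4.9 + 4.2 = 15.5 kJ/mol.
OH at 120° (eclipsed): H–CH3 eclipsed, F–OH eclipsed, CHO–tBu eclipsed; 7.4 + 7.3 + 16.2 = 30.9 kJ/mol.
OH at 180° (staggered): F–OH gauche, F–CH3 gauche, CHO–OH gauche, CHO–tBu gauche; 2.0 + 2.2 + 2.3 + 4.9 = 11.4 kJ/mol.
OH at 240° (eclipsed): H–tBu eclipsed, F–CH3 eclipsed, CHO–OH eclipsed; 9.2 + 8.0 + 8.1 = 25.3 kJ/mol.
OH at 300° (staggered): F–tBu gauche, F–CH3 gauche, CHO–OH gauche, CHO–CH3 gauche; 4.4 + 2.2 + 2.3 + 4.2 = 13.1 kJ/mol.
The minimum (11.4 kJ/mol) occurs with OH at 180°.

180°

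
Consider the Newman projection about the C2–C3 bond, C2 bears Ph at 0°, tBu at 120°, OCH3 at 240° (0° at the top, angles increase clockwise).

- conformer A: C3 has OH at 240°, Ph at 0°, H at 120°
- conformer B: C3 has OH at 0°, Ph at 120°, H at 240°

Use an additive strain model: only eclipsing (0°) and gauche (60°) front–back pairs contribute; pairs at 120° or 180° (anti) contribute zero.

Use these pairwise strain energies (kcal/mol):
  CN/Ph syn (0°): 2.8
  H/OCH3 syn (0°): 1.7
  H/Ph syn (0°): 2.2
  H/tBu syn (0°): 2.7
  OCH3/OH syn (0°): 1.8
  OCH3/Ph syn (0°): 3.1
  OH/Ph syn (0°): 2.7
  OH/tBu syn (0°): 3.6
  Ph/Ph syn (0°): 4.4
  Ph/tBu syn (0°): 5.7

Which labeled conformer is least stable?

A (eclipsed): Ph(0°)/Ph(0°) eclipsed 4.4; tBu(120°)/H(120°) eclipsed 2.7; OCH3(240°)/OH(240°) eclipsed 1.8 → 8.9 kcal/mol.
B (eclipsed): Ph(0°)/OH(0°) eclipsed 2.7; tBu(120°)/Ph(120°) eclipsed 5.7; OCH3(240°)/H(240°) eclipsed 1.7 → 10.1 kcal/mol.
B has the highest total (10.1 kcal/mol).

B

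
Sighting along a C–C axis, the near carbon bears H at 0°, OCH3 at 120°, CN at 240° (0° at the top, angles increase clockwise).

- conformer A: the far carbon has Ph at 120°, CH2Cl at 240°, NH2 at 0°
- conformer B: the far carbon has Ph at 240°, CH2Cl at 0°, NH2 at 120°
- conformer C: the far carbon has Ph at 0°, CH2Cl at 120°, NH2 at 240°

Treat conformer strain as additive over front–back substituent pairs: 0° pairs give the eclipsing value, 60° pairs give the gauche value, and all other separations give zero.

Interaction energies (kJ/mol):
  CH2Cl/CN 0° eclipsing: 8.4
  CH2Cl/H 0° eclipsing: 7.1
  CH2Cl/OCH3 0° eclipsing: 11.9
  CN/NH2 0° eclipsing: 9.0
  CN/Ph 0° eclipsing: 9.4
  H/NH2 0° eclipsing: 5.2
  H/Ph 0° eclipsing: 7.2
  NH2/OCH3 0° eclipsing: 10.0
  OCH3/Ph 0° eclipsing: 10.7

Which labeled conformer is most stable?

A is eclipsed. H at 0° is eclipsed with NH2 at 0° (5.2); OCH3 at 120° is eclipsed with Ph at 120° (10.7); CN at 240° is eclipsed with CH2Cl at 240° (8.4). Total 24.3 kJ/mol.
B is eclipsed. H at 0° is eclipsed with CH2Cl at 0° (7.1); OCH3 at 120° is eclipsed with NH2 at 120° (10.0); CN at 240° is eclipsed with Ph at 240° (9.4). Total 26.5 kJ/mol.
C is eclipsed. H at 0° is eclipsed with Ph at 0° (7.2); OCH3 at 120° is eclipsed with CH2Cl at 120° (11.9); CN at 240° is eclipsed with NH2 at 240° (9.0). Total 28.1 kJ/mol.
A has the lowest total (24.3 kJ/mol).

A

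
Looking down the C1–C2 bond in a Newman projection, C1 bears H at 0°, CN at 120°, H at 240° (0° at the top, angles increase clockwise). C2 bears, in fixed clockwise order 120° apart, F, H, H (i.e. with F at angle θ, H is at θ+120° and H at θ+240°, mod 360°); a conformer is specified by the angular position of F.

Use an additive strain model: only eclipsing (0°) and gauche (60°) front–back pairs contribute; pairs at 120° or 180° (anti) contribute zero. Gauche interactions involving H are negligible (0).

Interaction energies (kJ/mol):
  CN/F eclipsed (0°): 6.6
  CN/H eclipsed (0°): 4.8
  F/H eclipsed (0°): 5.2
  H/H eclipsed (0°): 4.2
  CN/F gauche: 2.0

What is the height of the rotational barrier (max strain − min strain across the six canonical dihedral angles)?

F at 0° (eclipsed): H(0°)/F(0°) eclipsed 5.2; CN(120°)/H(120°) eclipsed 4.8; H(240°)/H(240°) eclipsed 4.2 → 14.2 kJ/mol.
F at 60° (staggered): CN(120°)/F(60°) gauche 2.0 → 2.0 kJ/mol.
F at 120° (eclipsed): H(0°)/H(0°) eclipsed 4.2; CN(120°)/F(120°) eclipsed 6.6; H(240°)/H(240°) eclipsed 4.2 → 15.0 kJ/mol.
F at 180° (staggered): CN(120°)/F(180°) gauche 2.0 → 2.0 kJ/mol.
F at 240° (eclipsed): H(0°)/H(0°) eclipsed 4.2; CN(120°)/H(120°) eclipsed 4.8; H(240°)/F(240°) eclipsed 5.2 → 14.2 kJ/mol.
F at 300° (staggered): no non-H gauche contacts → 0.0 kJ/mol.
Max at 120° (15.0 kJ/mol), min at 300° (0.0 kJ/mol); barrier = 15.0 kJ/mol.

15.0 kJ/mol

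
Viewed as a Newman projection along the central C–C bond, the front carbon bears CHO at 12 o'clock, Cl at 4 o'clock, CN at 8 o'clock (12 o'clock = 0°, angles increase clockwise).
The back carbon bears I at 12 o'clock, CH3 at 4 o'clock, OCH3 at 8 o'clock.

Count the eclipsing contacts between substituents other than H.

3

Non-H eclipsing pairs: CHO(0°)/I(0°); Cl(120°)/CH3(120°); CN(240°)/OCH3(240°) — 3 interactions.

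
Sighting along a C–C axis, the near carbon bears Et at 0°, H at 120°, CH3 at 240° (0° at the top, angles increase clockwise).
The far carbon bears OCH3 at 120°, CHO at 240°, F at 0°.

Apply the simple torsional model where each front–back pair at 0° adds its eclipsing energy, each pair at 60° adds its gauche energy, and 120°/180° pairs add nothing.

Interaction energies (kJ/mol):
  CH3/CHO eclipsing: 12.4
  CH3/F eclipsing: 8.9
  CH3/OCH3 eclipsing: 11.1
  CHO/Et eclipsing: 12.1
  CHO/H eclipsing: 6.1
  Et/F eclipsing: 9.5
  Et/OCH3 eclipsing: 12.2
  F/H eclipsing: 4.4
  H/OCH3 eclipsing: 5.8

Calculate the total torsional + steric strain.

27.7 kJ/mol

This conformer (eclipsed): Et–F eclipsed, H–OCH3 eclipsed, CH3–CHO eclipsed; 9.5 + 5.8 + 12.4 = 27.7 kJ/mol.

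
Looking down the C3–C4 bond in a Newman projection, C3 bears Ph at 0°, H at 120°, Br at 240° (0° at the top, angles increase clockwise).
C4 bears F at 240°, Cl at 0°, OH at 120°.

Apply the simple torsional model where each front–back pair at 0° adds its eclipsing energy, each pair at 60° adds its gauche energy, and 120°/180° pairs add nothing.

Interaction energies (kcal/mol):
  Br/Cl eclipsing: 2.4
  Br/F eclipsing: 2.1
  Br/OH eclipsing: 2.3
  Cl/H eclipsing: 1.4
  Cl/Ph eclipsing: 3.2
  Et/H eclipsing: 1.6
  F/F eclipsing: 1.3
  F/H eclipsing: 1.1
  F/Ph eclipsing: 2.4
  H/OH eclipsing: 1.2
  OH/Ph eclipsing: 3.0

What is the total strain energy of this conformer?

This conformer (eclipsed): Ph–Cl eclipsed, H–OH eclipsed, Br–F eclipsed; 3.2 + 1.2 + 2.1 = 6.5 kcal/mol.

6.5 kcal/mol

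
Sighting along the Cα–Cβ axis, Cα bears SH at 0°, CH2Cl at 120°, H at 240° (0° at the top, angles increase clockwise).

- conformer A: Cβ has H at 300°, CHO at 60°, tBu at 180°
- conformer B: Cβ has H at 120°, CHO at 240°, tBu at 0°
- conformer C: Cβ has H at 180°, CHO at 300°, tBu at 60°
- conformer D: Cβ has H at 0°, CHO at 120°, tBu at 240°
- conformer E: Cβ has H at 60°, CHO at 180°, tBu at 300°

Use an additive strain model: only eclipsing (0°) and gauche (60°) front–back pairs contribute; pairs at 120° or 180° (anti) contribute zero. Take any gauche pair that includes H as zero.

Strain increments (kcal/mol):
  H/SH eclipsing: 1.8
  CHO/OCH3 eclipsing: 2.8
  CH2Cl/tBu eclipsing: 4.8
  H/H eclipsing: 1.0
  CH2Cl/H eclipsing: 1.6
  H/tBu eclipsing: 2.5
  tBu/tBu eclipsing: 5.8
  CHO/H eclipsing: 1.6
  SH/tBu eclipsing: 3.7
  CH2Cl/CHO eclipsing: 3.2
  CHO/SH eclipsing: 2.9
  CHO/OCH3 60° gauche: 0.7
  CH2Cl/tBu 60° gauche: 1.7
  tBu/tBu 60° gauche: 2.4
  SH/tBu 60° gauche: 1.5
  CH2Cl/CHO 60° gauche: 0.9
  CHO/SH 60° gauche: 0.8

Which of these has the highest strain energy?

D

A (staggered): SH(0°)/CHO(60°) gauche 0.8; CH2Cl(120°)/CHO(60°) gauche 0.9; CH2Cl(120°)/tBu(180°) gauche 1.7 → 3.4 kcal/mol.
B (eclipsed): SH(0°)/tBu(0°) eclipsed 3.7; CH2Cl(120°)/H(120°) eclipsed 1.6; H(240°)/CHO(240°) eclipsed 1.6 → 6.9 kcal/mol.
C (staggered): SH(0°)/CHO(300°) gauche 0.8; SH(0°)/tBu(60°) gauche 1.5; CH2Cl(120°)/tBu(60°) gauche 1.7 → 4.0 kcal/mol.
D (eclipsed): SH(0°)/H(0°) eclipsed 1.8; CH2Cl(120°)/CHO(120°) eclipsed 3.2; H(240°)/tBu(240°) eclipsed 2.5 → 7.5 kcal/mol.
E (staggered): SH(0°)/tBu(300°) gauche 1.5; CH2Cl(120°)/CHO(180°) gauche 0.9 → 2.4 kcal/mol.
D has the highest total (7.5 kcal/mol).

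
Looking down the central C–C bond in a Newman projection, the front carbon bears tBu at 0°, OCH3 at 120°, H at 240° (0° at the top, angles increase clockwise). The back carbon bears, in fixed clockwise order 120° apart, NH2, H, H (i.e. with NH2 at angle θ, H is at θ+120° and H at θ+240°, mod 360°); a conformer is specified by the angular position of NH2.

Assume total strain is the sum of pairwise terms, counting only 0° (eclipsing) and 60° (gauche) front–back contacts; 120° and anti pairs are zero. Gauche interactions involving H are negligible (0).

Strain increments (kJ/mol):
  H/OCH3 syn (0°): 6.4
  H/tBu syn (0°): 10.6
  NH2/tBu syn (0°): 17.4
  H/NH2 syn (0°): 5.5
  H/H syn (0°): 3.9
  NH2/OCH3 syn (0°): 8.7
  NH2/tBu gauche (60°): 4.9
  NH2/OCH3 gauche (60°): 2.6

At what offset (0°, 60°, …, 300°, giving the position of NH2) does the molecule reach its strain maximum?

NH2 at 0° is eclipsed. tBu at 0° is eclipsed with NH2 at 0° (17.4); OCH3 at 120° is eclipsed with H at 120° (6.4); H at 240° is eclipsed with H at 240° (3.9). Total 27.7 kJ/mol.
NH2 at 60° is staggered. tBu at 0° is gauche with NH2 at 60° (4.9); OCH3 at 120° is gauche with NH2 at 60° (2.6). Total 7.5 kJ/mol.
NH2 at 120° is eclipsed. tBu at 0° is eclipsed with H at 0° (10.6); OCH3 at 120° is eclipsed with NH2 at 120° (8.7); H at 240° is eclipsed with H at 240° (3.9). Total 23.2 kJ/mol.
NH2 at 180° is staggered. OCH3 at 120° is gauche with NH2 at 180° (2.6). Total 2.6 kJ/mol.
NH2 at 240° is eclipsed. tBu at 0° is eclipsed with H at 0° (10.6); OCH3 at 120° is eclipsed with H at 120° (6.4); H at 240° is eclipsed with NH2 at 240° (5.5). Total 22.5 kJ/mol.
NH2 at 300° is staggered. tBu at 0° is gauche with NH2 at 300° (4.9). Total 4.9 kJ/mol.
The maximum (27.7 kJ/mol) occurs with NH2 at 0°.

0°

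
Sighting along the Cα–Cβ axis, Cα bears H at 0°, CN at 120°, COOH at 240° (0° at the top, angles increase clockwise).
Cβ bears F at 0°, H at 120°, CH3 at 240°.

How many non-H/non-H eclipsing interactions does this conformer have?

Non-H eclipsing pairs: COOH(240°)/CH3(240°) — 1 interaction.

1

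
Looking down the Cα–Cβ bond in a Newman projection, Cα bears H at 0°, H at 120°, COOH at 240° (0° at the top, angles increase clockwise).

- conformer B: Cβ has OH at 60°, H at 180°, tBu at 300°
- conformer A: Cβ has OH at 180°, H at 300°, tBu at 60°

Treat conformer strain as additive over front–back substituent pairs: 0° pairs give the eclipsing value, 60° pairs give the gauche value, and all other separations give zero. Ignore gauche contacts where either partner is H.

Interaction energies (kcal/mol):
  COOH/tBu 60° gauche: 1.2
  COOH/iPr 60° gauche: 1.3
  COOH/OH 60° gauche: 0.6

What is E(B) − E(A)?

+0.6 kcal/mol

B (staggered): COOH(240°)/tBu(300°) gauche 1.2 → 1.2 kcal/mol.
A (staggered): COOH(240°)/OH(180°) gauche 0.6 → 0.6 kcal/mol.
E(B) − E(A) = 1.2 − 0.6 = +0.6 kcal/mol.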